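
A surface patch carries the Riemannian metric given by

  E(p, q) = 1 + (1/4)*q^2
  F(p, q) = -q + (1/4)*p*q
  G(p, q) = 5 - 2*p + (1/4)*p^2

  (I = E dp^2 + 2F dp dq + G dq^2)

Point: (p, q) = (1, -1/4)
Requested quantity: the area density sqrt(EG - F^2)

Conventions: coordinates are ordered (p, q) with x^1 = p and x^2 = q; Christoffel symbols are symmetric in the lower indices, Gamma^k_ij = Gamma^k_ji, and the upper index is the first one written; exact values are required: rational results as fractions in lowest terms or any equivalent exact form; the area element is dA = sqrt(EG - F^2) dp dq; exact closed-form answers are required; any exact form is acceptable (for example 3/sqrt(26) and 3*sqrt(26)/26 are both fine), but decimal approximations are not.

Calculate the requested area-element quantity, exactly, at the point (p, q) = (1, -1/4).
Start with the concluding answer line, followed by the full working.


Answer: sqrt(EG - F^2) = sqrt(209)/8

E = 65/64, F = 3/16, G = 13/4; EG - F^2 = 209/64


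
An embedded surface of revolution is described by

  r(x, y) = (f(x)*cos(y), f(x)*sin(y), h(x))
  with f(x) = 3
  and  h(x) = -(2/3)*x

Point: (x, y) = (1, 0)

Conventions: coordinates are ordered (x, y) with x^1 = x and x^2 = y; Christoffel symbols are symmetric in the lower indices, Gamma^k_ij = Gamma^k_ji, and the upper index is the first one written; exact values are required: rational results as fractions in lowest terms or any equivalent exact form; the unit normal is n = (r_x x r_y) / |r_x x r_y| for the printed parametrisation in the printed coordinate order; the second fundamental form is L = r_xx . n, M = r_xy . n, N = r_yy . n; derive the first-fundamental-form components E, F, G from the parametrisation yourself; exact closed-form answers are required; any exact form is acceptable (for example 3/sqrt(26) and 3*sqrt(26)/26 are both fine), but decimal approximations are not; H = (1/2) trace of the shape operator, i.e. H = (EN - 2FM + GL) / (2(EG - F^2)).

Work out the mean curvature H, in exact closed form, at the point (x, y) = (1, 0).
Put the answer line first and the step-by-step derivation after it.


Answer: H = -1/6

f = 3, f' = 0, f'' = 0, h' = -2/3, h'' = 0
E = 4/9, F = 0, G = 9; answer radicand W^2 = 4/9
unnormalised second-form numerators: l = 0, m = 0, n = -2; L = l/sqrt(4/9), and similarly M = m/sqrt(W^2), N = n/sqrt(W^2)
H = (E*n - 2*F*m + G*l) / (2*(EG - F^2)*sqrt(W^2)); E*n - 2*F*m + G*l = -8/9, EG - F^2 = 4, so H = (-1/9)/sqrt(4/9)


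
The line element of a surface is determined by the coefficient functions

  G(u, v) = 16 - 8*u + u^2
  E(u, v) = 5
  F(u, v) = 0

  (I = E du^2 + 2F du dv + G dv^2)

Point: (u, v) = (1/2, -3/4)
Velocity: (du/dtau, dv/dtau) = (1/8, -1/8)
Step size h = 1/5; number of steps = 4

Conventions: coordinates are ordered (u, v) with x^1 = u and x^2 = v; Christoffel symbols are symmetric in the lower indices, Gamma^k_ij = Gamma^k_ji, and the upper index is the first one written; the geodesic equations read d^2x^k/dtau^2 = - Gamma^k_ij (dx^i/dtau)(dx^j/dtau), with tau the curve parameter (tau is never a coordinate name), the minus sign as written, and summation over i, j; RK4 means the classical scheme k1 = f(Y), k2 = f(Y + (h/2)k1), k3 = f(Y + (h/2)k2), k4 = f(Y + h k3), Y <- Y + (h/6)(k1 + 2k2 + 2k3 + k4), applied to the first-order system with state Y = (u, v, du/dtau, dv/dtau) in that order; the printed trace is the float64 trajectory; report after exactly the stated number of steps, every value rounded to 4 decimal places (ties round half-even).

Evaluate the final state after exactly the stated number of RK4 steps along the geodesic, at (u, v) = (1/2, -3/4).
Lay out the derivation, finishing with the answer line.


f(Y) = (du/dtau, dv/dtau, -Gamma^u_ij Y'^i Y'^j, -Gamma^v_ij Y'^i Y'^j) with the Gammas evaluated at the stage position; h = 0.200000; intermediate values shown to 6 dp
step 0: u = 0.5000, v = -0.7500, du/dtau = 0.1250, dv/dtau = -0.1250
step 1:
  k1: at (u, v) = (0.500000, -0.750000), (du/dtau, dv/dtau) = (0.125000, -0.125000); Gamma_uuu = 0.000000, Gamma_uuv = 0.000000, Gamma_uvv = 0.700000, Gamma_vuu = 0.000000, Gamma_vuv = -0.285714, Gamma_vvv = 0.000000; k1 = (0.125000, -0.125000, -0.010938, -0.008929)
  k2: at (u, v) = (0.512500, -0.762500), (du/dtau, dv/dtau) = (0.123906, -0.125893); Gamma_uuu = 0.000000, Gamma_uuv = 0.000000, Gamma_uvv = 0.697500, Gamma_vuu = 0.000000, Gamma_vuv = -0.286738, Gamma_vvv = 0.000000; k2 = (0.123906, -0.125893, -0.011055, -0.008946)
  k3: at (u, v) = (0.512391, -0.762589), (du/dtau, dv/dtau) = (0.123895, -0.125895); Gamma_uuu = 0.000000, Gamma_uuv = 0.000000, Gamma_uvv = 0.697522, Gamma_vuu = 0.000000, Gamma_vuv = -0.286729, Gamma_vvv = 0.000000; k3 = (0.123895, -0.125895, -0.011055, -0.008945)
  k4: at (u, v) = (0.524779, -0.775179), (du/dtau, dv/dtau) = (0.122789, -0.126789); Gamma_uuu = 0.000000, Gamma_uuv = 0.000000, Gamma_uvv = 0.695044, Gamma_vuu = 0.000000, Gamma_vuv = -0.287751, Gamma_vvv = 0.000000; k4 = (0.122789, -0.126789, -0.011173, -0.008960)
  Y <- Y + (h/6)(k1 + 2k2 + 2k3 + k4): u = 0.5248, v = -0.7752, du/dtau = 0.1228, dv/dtau = -0.1268
step 2:
  k1: at (u, v) = (0.524780, -0.775179), (du/dtau, dv/dtau) = (0.122789, -0.126789); Gamma_uuu = 0.000000, Gamma_uuv = 0.000000, Gamma_uvv = 0.695044, Gamma_vuu = 0.000000, Gamma_vuv = -0.287752, Gamma_vvv = 0.000000; k1 = (0.122789, -0.126789, -0.011173, -0.008960)
  k2: at (u, v) = (0.537059, -0.787858), (du/dtau, dv/dtau) = (0.121672, -0.127685); Gamma_uuu = 0.000000, Gamma_uuv = 0.000000, Gamma_uvv = 0.692588, Gamma_vuu = 0.000000, Gamma_vuv = -0.288772, Gamma_vvv = 0.000000; k2 = (0.121672, -0.127685, -0.011292, -0.008973)
  k3: at (u, v) = (0.536947, -0.787947), (du/dtau, dv/dtau) = (0.121660, -0.127686); Gamma_uuu = 0.000000, Gamma_uuv = 0.000000, Gamma_uvv = 0.692611, Gamma_vuu = 0.000000, Gamma_vuv = -0.288763, Gamma_vvv = 0.000000; k3 = (0.121660, -0.127686, -0.011292, -0.008971)
  k4: at (u, v) = (0.549112, -0.800716), (du/dtau, dv/dtau) = (0.120531, -0.128583); Gamma_uuu = 0.000000, Gamma_uuv = 0.000000, Gamma_uvv = 0.690178, Gamma_vuu = 0.000000, Gamma_vuv = -0.289780, Gamma_vvv = 0.000000; k4 = (0.120531, -0.128583, -0.011411, -0.008982)
  Y <- Y + (h/6)(k1 + 2k2 + 2k3 + k4): u = 0.5491, v = -0.8007, du/dtau = 0.1205, dv/dtau = -0.1286
step 3:
  k1: at (u, v) = (0.549112, -0.800716), (du/dtau, dv/dtau) = (0.120531, -0.128583); Gamma_uuu = 0.000000, Gamma_uuv = 0.000000, Gamma_uvv = 0.690178, Gamma_vuu = 0.000000, Gamma_vuv = -0.289781, Gamma_vvv = 0.000000; k1 = (0.120531, -0.128583, -0.011411, -0.008982)
  k2: at (u, v) = (0.561165, -0.813574), (du/dtau, dv/dtau) = (0.119389, -0.129481); Gamma_uuu = 0.000000, Gamma_uuv = 0.000000, Gamma_uvv = 0.687767, Gamma_vuu = 0.000000, Gamma_vuv = -0.290796, Gamma_vvv = 0.000000; k2 = (0.119389, -0.129481, -0.011531, -0.008991)
  k3: at (u, v) = (0.561051, -0.813664), (du/dtau, dv/dtau) = (0.119378, -0.129482); Gamma_uuu = 0.000000, Gamma_uuv = 0.000000, Gamma_uvv = 0.687790, Gamma_vuu = 0.000000, Gamma_vuv = -0.290787, Gamma_vvv = 0.000000; k3 = (0.119378, -0.129482, -0.011531, -0.008990)
  k4: at (u, v) = (0.572988, -0.826612), (du/dtau, dv/dtau) = (0.118224, -0.130381); Gamma_uuu = 0.000000, Gamma_uuv = 0.000000, Gamma_uvv = 0.685402, Gamma_vuu = 0.000000, Gamma_vuv = -0.291799, Gamma_vvv = 0.000000; k4 = (0.118224, -0.130381, -0.011651, -0.008996)
  Y <- Y + (h/6)(k1 + 2k2 + 2k3 + k4): u = 0.5730, v = -0.8266, du/dtau = 0.1182, dv/dtau = -0.1304
step 4:
  k1: at (u, v) = (0.572989, -0.826612), (du/dtau, dv/dtau) = (0.118224, -0.130381); Gamma_uuu = 0.000000, Gamma_uuv = 0.000000, Gamma_uvv = 0.685402, Gamma_vuu = 0.000000, Gamma_vuv = -0.291799, Gamma_vvv = 0.000000; k1 = (0.118224, -0.130381, -0.011651, -0.008996)
  k2: at (u, v) = (0.584811, -0.839650), (du/dtau, dv/dtau) = (0.117059, -0.131281); Gamma_uuu = 0.000000, Gamma_uuv = 0.000000, Gamma_uvv = 0.683038, Gamma_vuu = 0.000000, Gamma_vuv = -0.292810, Gamma_vvv = 0.000000; k2 = (0.117059, -0.131281, -0.011772, -0.009000)
  k3: at (u, v) = (0.584695, -0.839740), (du/dtau, dv/dtau) = (0.117047, -0.131281); Gamma_uuu = 0.000000, Gamma_uuv = 0.000000, Gamma_uvv = 0.683061, Gamma_vuu = 0.000000, Gamma_vuv = -0.292800, Gamma_vvv = 0.000000; k3 = (0.117047, -0.131281, -0.011772, -0.008998)
  k4: at (u, v) = (0.596398, -0.852869), (du/dtau, dv/dtau) = (0.115870, -0.132181); Gamma_uuu = 0.000000, Gamma_uuv = 0.000000, Gamma_uvv = 0.680720, Gamma_vuu = 0.000000, Gamma_vuv = -0.293806, Gamma_vvv = 0.000000; k4 = (0.115870, -0.132181, -0.011893, -0.009000)
  Y <- Y + (h/6)(k1 + 2k2 + 2k3 + k4): u = 0.5964, v = -0.8529, du/dtau = 0.1159, dv/dtau = -0.1322

Answer: u = 0.5964, v = -0.8529, du/dtau = 0.1159, dv/dtau = -0.1322


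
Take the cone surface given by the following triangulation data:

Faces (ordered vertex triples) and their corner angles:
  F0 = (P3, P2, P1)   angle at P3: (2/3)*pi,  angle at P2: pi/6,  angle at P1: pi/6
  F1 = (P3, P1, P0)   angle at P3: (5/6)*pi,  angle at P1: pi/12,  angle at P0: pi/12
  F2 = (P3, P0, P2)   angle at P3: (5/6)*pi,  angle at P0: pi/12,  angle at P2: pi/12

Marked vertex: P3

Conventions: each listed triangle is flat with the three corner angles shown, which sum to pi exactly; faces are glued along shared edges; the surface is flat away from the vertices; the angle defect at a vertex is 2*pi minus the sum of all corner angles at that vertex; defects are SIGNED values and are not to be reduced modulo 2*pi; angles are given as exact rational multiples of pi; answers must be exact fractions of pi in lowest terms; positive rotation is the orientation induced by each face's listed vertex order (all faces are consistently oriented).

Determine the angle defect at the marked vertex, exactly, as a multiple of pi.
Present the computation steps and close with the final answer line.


Sum of corner angles at P3: (7/3)*pi
defect = 2*pi - (7/3)*pi

Answer: defect(P3) = -pi/3


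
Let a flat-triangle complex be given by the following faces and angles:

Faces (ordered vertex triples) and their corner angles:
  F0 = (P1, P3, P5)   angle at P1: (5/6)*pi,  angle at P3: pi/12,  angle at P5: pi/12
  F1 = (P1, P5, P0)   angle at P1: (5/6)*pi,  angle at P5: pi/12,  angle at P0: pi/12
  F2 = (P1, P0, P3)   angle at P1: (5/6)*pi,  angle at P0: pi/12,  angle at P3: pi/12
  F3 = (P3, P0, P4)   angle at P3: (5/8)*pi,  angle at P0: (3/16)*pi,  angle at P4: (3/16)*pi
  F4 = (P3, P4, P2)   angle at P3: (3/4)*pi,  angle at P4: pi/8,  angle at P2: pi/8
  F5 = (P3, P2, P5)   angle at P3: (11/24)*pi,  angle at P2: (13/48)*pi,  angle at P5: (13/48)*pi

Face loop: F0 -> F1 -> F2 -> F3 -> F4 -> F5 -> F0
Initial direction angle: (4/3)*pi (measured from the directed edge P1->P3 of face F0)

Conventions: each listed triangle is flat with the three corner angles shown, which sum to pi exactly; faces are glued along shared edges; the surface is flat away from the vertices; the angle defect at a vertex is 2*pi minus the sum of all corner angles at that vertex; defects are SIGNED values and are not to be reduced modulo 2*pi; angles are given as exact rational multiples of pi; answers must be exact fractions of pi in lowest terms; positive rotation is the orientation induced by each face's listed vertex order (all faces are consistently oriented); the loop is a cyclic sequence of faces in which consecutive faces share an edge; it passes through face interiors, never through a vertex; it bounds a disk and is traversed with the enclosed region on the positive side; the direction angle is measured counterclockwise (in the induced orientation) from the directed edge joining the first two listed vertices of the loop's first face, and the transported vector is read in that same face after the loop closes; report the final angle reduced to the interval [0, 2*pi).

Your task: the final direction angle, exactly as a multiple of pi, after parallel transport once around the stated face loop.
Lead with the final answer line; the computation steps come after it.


Answer: final direction angle = (5/6)*pi

enclosed vertex P1: corner angles sum to (5/2)*pi, defect = 2*pi - (5/2)*pi = -pi/2
enclosed vertex P3: corner angles sum to 2*pi, defect = 2*pi - 2*pi = 0
by Gauss-Bonnet the loop rotates the vector by the enclosed defect sum (positive orientation, mod 2*pi)
final angle = (4/3)*pi - pi/2 = (5/6)*pi (mod 2*pi)


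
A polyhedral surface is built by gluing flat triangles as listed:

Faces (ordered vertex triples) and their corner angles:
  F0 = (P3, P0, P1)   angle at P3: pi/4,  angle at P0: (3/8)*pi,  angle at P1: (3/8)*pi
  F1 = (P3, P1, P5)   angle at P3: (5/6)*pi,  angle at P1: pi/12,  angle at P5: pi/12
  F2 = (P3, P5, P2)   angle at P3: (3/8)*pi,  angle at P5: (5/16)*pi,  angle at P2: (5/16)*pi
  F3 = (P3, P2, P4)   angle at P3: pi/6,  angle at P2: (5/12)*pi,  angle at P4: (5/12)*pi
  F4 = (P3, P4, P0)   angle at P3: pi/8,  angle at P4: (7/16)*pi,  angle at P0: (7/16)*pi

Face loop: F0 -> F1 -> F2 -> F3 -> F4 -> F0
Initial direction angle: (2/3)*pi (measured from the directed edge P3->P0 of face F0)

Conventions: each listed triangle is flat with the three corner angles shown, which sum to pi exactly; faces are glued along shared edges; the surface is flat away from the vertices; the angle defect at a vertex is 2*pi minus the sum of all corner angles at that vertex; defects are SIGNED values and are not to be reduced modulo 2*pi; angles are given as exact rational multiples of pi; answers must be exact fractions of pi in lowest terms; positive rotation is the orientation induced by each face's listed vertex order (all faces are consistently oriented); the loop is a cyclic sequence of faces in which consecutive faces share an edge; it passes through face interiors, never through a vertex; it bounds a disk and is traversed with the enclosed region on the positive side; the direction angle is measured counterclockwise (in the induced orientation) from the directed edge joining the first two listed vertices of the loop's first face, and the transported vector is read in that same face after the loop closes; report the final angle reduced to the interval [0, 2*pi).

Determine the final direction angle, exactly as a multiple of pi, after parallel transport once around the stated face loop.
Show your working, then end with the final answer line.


enclosed vertex P3: corner angles sum to (7/4)*pi, defect = 2*pi - (7/4)*pi = pi/4
holonomy = initial angle + sum of enclosed defects (mod 2*pi), positive in the induced orientation
final angle = (2/3)*pi + pi/4 = (11/12)*pi (mod 2*pi)

Answer: final direction angle = (11/12)*pi


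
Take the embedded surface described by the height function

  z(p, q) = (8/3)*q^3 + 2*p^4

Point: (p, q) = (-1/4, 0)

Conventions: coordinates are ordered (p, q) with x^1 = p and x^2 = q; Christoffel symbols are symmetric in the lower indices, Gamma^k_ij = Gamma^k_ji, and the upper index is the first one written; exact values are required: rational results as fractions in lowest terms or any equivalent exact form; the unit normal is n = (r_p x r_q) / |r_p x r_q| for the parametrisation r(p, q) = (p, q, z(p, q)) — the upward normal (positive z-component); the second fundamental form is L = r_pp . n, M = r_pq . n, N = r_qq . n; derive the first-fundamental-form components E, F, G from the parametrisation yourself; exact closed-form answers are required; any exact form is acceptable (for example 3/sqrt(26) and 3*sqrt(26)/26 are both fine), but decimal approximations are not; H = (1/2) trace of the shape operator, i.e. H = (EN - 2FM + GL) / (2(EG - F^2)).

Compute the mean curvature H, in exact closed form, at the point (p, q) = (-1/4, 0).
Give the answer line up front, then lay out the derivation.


Answer: H = 384*sqrt(65)/4225

z_p = -1/8, z_q = 0, z_pp = 3/2, z_pq = 0, z_qq = 0
E = 65/64, F = 0, G = 1; answer radicand W^2 = 65/64
unnormalised second-form numerators: l = 3/2, m = 0, n = 0; L = l/sqrt(65/64), and similarly M = m/sqrt(W^2), N = n/sqrt(W^2)
H = (E*n - 2*F*m + G*l) / (2*(EG - F^2)*sqrt(W^2)); E*n - 2*F*m + G*l = 3/2, EG - F^2 = 65/64, so H = (48/65)/sqrt(65/64)


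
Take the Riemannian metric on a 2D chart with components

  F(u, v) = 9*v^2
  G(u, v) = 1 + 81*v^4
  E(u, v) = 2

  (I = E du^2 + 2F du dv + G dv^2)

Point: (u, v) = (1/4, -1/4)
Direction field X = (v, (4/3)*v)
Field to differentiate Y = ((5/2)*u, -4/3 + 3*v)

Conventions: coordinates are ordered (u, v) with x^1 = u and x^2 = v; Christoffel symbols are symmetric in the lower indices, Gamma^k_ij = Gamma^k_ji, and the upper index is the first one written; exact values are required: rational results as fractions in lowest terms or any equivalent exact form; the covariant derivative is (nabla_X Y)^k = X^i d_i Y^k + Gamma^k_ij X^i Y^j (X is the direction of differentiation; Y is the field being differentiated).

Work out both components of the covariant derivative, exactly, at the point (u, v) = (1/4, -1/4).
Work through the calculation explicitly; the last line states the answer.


E = 2, F = 9/16, G = 337/256 at the point
E_u = 0, E_v = 0, F_u = 0, F_v = -9/2, G_u = 0, G_v = -81/16
EG - F^2 = 593/256;  g^inv = (256/593) * [[337/256, -9/16], [-9/16, 2]]
first-kind symbols [ij,l] = (1/2)(d_i g_jl + d_j g_il - d_l g_ij): [uu,u] = E_u/2 = 0, [uu,v] = F_u - E_v/2 = 0, [uv,u] = E_v/2 = 0, [uv,v] = G_u/2 = 0, [vv,u] = F_v - G_u/2 = -9/2, [vv,v] = G_v/2 = -81/32
Gamma^u_ij = (G*[ij,u] - F*[ij,v])/(EG - F^2), Gamma^v_ij = (E*[ij,v] - F*[ij,u])/(EG - F^2)
Gamma_uuu = 0, Gamma_uuv = 0, Gamma_uvv = -1152/593, Gamma_vuu = 0, Gamma_vuv = 0, Gamma_vvv = -648/593
X = (-1/4, -1/3), Y = (5/8, -25/12) at the point

Answer: (nabla_X Y)^u = -9365/4744, (nabla_X Y)^v = -1043/593


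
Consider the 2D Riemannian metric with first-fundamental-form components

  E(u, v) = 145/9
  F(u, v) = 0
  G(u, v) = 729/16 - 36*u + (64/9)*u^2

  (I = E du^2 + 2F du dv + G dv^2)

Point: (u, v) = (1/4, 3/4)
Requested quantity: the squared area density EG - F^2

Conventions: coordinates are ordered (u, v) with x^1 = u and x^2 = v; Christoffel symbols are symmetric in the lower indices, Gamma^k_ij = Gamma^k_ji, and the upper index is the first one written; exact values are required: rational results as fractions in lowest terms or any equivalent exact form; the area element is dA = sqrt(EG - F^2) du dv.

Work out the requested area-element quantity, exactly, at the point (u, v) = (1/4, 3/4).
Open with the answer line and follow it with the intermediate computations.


Answer: EG - F^2 = 772705/1296

E = 145/9, F = 0, G = 5329/144; EG - F^2 = 772705/1296


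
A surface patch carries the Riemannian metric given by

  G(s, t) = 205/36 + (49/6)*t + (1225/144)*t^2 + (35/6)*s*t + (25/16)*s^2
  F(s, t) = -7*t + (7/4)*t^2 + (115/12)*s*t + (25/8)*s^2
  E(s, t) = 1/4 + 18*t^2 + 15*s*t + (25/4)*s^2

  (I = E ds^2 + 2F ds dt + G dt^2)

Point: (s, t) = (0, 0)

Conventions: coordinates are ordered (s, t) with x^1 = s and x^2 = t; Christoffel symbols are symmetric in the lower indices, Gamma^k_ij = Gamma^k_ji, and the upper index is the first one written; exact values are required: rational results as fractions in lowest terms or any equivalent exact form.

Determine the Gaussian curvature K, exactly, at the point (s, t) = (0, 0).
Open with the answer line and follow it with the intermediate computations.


Answer: K = -1437/205

E = 1/4, F = 0, G = 205/36, EG - F^2 = 205/144 at the point
E_s = 0, E_t = 0, F_s = 0, F_t = -7, G_s = 0, G_t = 49/6
E_tt = 36, F_st = 115/12, G_ss = 25/8
K follows from Brioschi's formula, (det M1 - det M2)/(EG - F^2)^2.
M1 = [[-E_tt/2 + F_st - G_ss/2, E_s/2, F_s - E_t/2], [F_t - G_s/2, E, F], [G_t/2, F, G]] = [[-479/48, 0, 0], [-7, 1/4, 0], [49/12, 0, 205/36]]; det M1 = -98195/6912
M2 = [[0, E_t/2, G_s/2], [E_t/2, E, F], [G_s/2, F, G]] = [[0, 0, 0], [0, 1/4, 0], [0, 0, 205/36]]; det M2 = 0
det M1 - det M2 = -98195/6912; K = -98195/6912 / (205/144)^2 = -1437/205


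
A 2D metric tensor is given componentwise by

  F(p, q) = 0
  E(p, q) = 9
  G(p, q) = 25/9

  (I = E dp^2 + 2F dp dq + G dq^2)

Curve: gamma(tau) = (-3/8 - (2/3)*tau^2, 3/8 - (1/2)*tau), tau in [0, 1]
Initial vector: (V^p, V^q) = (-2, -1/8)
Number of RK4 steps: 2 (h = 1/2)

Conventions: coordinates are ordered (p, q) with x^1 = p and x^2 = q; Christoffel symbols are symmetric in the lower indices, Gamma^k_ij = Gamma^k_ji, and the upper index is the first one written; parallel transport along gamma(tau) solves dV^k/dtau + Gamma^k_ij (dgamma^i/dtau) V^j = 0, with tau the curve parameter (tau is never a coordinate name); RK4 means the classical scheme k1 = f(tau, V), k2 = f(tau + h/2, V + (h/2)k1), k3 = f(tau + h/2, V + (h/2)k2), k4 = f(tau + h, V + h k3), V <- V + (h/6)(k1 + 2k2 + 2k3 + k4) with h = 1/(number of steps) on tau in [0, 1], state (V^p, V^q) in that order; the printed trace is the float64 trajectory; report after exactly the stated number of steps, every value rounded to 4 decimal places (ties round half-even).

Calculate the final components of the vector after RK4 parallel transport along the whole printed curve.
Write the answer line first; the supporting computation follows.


Answer: V^p = -2.0000, V^q = -0.1250

gamma'(tau) = (-(4/3)*tau, -1/2); f(tau, V)^k = -Gamma^k_ij(gamma(tau)) gamma'^i(tau) V^j; h = 1/2; intermediate values shown to 6 dp
curve data and Christoffel symbols at the stage parameters:
  tau = 0.000000: gamma = (-0.375000, 0.375000), gamma' = (0.000000, -0.500000); Gamma_ppp = 0.000000, Gamma_ppq = 0.000000, Gamma_pqq = 0.000000, Gamma_qpp = 0.000000, Gamma_qpq = 0.000000, Gamma_qqq = 0.000000
  tau = 0.250000: gamma = (-0.416667, 0.250000), gamma' = (-0.333333, -0.500000); Gamma_ppp = 0.000000, Gamma_ppq = 0.000000, Gamma_pqq = 0.000000, Gamma_qpp = 0.000000, Gamma_qpq = 0.000000, Gamma_qqq = 0.000000
  tau = 0.500000: gamma = (-0.541667, 0.125000), gamma' = (-0.666667, -0.500000); Gamma_ppp = 0.000000, Gamma_ppq = 0.000000, Gamma_pqq = 0.000000, Gamma_qpp = 0.000000, Gamma_qpq = 0.000000, Gamma_qqq = 0.000000
  tau = 0.750000: gamma = (-0.750000, 0.000000), gamma' = (-1.000000, -0.500000); Gamma_ppp = 0.000000, Gamma_ppq = 0.000000, Gamma_pqq = 0.000000, Gamma_qpp = 0.000000, Gamma_qpq = 0.000000, Gamma_qqq = 0.000000
  tau = 1.000000: gamma = (-1.041667, -0.125000), gamma' = (-1.333333, -0.500000); Gamma_ppp = 0.000000, Gamma_ppq = 0.000000, Gamma_pqq = 0.000000, Gamma_qpp = 0.000000, Gamma_qpq = 0.000000, Gamma_qqq = 0.000000
step 0: V^p = -2.0000, V^q = -0.1250
step 1: k1 = (0.000000, 0.000000), k2 = (0.000000, 0.000000), k3 = (0.000000, 0.000000), k4 = (0.000000, 0.000000); V <- V + (h/6)(k1 + 2k2 + 2k3 + k4): V^p = -2.0000, V^q = -0.1250
step 2: k1 = (0.000000, 0.000000), k2 = (0.000000, 0.000000), k3 = (0.000000, 0.000000), k4 = (0.000000, 0.000000); V <- V + (h/6)(k1 + 2k2 + 2k3 + k4): V^p = -2.0000, V^q = -0.1250


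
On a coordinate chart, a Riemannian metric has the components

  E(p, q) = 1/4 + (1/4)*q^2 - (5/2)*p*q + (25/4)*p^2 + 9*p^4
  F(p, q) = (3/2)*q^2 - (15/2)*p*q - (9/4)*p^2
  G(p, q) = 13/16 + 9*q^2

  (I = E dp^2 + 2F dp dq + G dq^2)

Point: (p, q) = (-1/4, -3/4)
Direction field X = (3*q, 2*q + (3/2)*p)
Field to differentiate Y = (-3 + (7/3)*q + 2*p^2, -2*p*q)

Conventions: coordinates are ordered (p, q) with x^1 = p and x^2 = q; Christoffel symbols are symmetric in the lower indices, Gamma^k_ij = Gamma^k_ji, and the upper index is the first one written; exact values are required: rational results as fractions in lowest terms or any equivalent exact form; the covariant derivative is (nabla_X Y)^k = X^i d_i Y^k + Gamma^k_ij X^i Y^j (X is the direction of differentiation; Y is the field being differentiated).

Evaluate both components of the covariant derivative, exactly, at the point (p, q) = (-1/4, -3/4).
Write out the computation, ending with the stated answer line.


E = 89/256, F = -45/64, G = 47/8 at the point
E_p = -29/16, E_q = 1/4, F_p = 27/4, F_q = -3/8, G_p = 0, G_q = -27/2
EG - F^2 = 6341/4096;  g^inv = (4096/6341) * [[47/8, 45/64], [45/64, 89/256]]
first-kind symbols [ij,l] = (1/2)(d_i g_jl + d_j g_il - d_l g_ij): [pp,p] = E_p/2 = -29/32, [pp,q] = F_p - E_q/2 = 53/8, [pq,p] = E_q/2 = 1/8, [pq,q] = G_p/2 = 0, [qq,p] = F_q - G_p/2 = -3/8, [qq,q] = G_q/2 = -27/4
Gamma^p_ij = (G*[ij,p] - F*[ij,q])/(EG - F^2), Gamma^q_ij = (E*[ij,q] - F*[ij,p])/(EG - F^2)
Gamma_ppp = -2728/6341, Gamma_ppq = 3008/6341, Gamma_pqq = -28464/6341, Gamma_qpp = 6824/6341, Gamma_qpq = 360/6341, Gamma_qqq = -10692/6341
X = (-9/4, -15/8), Y = (-37/8, -3/8) at the point

Answer: (nabla_X Y)^p = -266029/50728, (nabla_X Y)^q = 79149/12682


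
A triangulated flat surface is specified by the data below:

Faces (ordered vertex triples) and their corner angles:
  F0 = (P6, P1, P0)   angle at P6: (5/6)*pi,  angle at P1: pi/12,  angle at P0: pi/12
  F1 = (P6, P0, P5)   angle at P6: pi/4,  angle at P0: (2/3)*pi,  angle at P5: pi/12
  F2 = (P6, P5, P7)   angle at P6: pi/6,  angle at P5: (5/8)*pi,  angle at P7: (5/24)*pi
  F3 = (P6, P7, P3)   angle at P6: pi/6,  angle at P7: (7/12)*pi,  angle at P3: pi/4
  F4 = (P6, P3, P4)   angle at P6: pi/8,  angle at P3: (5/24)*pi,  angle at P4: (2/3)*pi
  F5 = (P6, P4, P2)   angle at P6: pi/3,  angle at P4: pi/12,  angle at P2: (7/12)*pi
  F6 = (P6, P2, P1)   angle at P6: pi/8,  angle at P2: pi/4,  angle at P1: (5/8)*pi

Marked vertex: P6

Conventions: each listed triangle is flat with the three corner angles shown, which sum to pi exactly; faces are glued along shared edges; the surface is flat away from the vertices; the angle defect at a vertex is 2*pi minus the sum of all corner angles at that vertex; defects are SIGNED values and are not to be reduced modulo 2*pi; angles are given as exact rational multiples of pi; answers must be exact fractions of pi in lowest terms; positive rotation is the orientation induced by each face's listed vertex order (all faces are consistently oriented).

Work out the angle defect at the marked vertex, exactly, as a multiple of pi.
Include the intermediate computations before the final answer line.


Sum of corner angles at P6: 2*pi
defect = 2*pi - 2*pi

Answer: defect(P6) = 0


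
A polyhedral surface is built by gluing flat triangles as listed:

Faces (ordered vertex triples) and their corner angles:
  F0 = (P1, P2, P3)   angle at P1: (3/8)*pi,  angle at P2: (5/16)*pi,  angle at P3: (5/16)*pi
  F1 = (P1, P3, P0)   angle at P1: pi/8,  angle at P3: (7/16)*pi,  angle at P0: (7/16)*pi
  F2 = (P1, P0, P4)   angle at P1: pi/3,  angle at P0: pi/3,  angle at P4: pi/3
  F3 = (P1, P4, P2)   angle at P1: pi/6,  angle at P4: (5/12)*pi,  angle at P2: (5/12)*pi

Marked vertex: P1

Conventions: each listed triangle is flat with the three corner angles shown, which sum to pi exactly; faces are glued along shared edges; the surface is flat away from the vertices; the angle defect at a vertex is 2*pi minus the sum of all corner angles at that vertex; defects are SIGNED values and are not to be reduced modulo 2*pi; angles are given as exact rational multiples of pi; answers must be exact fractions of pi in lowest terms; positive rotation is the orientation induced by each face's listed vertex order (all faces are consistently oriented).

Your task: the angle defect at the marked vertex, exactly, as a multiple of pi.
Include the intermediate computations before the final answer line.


Sum of corner angles at P1: pi
defect = 2*pi - pi

Answer: defect(P1) = pi


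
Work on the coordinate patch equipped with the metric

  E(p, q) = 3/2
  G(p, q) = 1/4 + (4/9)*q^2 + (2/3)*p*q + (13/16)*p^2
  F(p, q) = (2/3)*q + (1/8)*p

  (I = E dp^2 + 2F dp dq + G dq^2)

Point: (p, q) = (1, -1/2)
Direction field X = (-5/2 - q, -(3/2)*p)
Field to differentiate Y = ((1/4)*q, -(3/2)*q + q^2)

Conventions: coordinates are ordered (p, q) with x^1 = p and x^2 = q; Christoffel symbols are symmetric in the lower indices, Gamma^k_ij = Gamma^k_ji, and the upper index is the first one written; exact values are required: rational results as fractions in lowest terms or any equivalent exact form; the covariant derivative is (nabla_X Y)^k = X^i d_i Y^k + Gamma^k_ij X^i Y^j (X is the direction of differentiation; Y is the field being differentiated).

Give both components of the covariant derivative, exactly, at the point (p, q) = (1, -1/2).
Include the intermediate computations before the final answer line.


E = 3/2, F = -5/24, G = 121/144 at the point
E_p = 0, E_q = 0, F_p = 1/8, F_q = 2/3, G_p = 31/24, G_q = 2/9
EG - F^2 = 701/576;  g^inv = (576/701) * [[121/144, 5/24], [5/24, 3/2]]
first-kind symbols [ij,l] = (1/2)(d_i g_jl + d_j g_il - d_l g_ij): [pp,p] = E_p/2 = 0, [pp,q] = F_p - E_q/2 = 1/8, [pq,p] = E_q/2 = 0, [pq,q] = G_p/2 = 31/48, [qq,p] = F_q - G_p/2 = 1/48, [qq,q] = G_q/2 = 1/9
Gamma^p_ij = (G*[ij,p] - F*[ij,q])/(EG - F^2), Gamma^q_ij = (E*[ij,q] - F*[ij,p])/(EG - F^2)
Gamma_ppp = 15/701, Gamma_ppq = 155/1402, Gamma_pqq = 281/8412, Gamma_qpp = 108/701, Gamma_qpq = 558/701, Gamma_qqq = 197/1402
X = (-2, -3/2), Y = (-1/8, 1) at the point

Answer: (nabla_X Y)^p = -13911/22432, (nabla_X Y)^q = 11973/5608


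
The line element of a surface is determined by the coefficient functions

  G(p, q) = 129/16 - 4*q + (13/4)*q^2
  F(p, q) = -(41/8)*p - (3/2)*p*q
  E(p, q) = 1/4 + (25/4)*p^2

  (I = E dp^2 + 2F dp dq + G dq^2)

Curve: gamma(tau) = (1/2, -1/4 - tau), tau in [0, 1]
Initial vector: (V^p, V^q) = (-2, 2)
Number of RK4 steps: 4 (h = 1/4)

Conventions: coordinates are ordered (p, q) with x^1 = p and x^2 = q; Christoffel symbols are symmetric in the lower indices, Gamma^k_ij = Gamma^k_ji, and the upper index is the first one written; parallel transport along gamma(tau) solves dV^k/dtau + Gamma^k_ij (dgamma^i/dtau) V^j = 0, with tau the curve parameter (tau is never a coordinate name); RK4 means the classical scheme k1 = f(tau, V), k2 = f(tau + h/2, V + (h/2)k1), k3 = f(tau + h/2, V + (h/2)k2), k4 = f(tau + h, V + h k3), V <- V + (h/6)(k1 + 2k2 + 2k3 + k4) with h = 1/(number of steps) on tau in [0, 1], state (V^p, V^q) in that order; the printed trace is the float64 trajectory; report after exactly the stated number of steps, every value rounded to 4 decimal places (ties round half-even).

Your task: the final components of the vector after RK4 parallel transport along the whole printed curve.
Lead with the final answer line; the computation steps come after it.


Answer: V^p = -3.5317, V^q = 1.2146

gamma'(tau) = (0, -1); f(tau, V)^k = -Gamma^k_ij(gamma(tau)) gamma'^i(tau) V^j; h = 1/4; intermediate values shown to 6 dp
curve data and Christoffel symbols at the stage parameters:
  tau = 0.000000: gamma = (0.500000, -0.250000), gamma' = (0.000000, -1.000000); Gamma_ppp = 1.584625, Gamma_ppq = 0.000000, Gamma_pqq = -1.221960, Gamma_qpp = -0.106471, Gamma_qpq = 0.000000, Gamma_qqq = -0.616759
  tau = 0.125000: gamma = (0.500000, -0.375000), gamma' = (0.000000, -1.000000); Gamma_ppp = 1.613334, Gamma_ppq = 0.000000, Gamma_pqq = -1.146733, Gamma_qpp = -0.088036, Gamma_qpq = 0.000000, Gamma_qqq = -0.582336
  tau = 0.250000: gamma = (0.500000, -0.500000), gamma' = (0.000000, -1.000000); Gamma_ppp = 1.635697, Gamma_ppq = 0.000000, Gamma_pqq = -1.077728, Gamma_qpp = -0.073279, Gamma_qpq = 0.000000, Gamma_qqq = -0.550118
  tau = 0.375000: gamma = (0.500000, -0.625000), gamma' = (0.000000, -1.000000); Gamma_ppp = 1.653259, Gamma_ppq = 0.000000, Gamma_pqq = -1.014810, Gamma_qpp = -0.061358, Gamma_qpq = 0.000000, Gamma_qqq = -0.520283
  tau = 0.500000: gamma = (0.500000, -0.750000), gamma' = (0.000000, -1.000000); Gamma_ppp = 1.667154, Gamma_ppq = 0.000000, Gamma_pqq = -0.957587, Gamma_qpp = -0.051642, Gamma_qpq = 0.000000, Gamma_qqq = -0.492814
  tau = 0.625000: gamma = (0.500000, -0.875000), gamma' = (0.000000, -1.000000); Gamma_ppp = 1.678225, Gamma_ppq = 0.000000, Gamma_pqq = -0.905568, Gamma_qpp = -0.043655, Gamma_qpq = 0.000000, Gamma_qqq = -0.467589
  tau = 0.750000: gamma = (0.500000, -1.000000), gamma' = (0.000000, -1.000000); Gamma_ppp = 1.687101, Gamma_ppq = 0.000000, Gamma_pqq = -0.858238, Gamma_qpp = -0.037037, Gamma_qpq = 0.000000, Gamma_qqq = -0.444444
  tau = 0.875000: gamma = (0.500000, -1.125000), gamma' = (0.000000, -1.000000); Gamma_ppp = 1.694255, Gamma_ppq = 0.000000, Gamma_pqq = -0.815105, Gamma_qpp = -0.031513, Gamma_qpq = 0.000000, Gamma_qqq = -0.423201
  tau = 1.000000: gamma = (0.500000, -1.250000), gamma' = (0.000000, -1.000000); Gamma_ppp = 1.700048, Gamma_ppq = 0.000000, Gamma_pqq = -0.775715, Gamma_qpp = -0.026869, Gamma_qpq = 0.000000, Gamma_qqq = -0.403682
step 0: V^p = -2.0000, V^q = 2.0000
step 1: k1 = (-2.443919, -1.233517), k2 = (-2.116653, -1.074882), k3 = (-2.139392, -1.086430), k4 = (-1.862738, -0.950819); V <- V + (h/6)(k1 + 2k2 + 2k3 + k4): V^p = -2.5341, V^q = 1.7289
step 2: k1 = (-1.863259, -0.951086), k2 = (-1.633835, -0.837651), k3 = (-1.648224, -0.845029), k4 = (-1.453253, -0.747903); V <- V + (h/6)(k1 + 2k2 + 2k3 + k4): V^p = -2.9458, V^q = 1.5179
step 3: k1 = (-1.453486, -0.748023), k2 = (-1.289853, -0.666014), k3 = (-1.299137, -0.670808), k4 = (-1.158758, -0.600071); V <- V + (h/6)(k1 + 2k2 + 2k3 + k4): V^p = -3.2704, V^q = 1.3503
step 4: k1 = (-1.158869, -0.600129), k2 = (-1.039481, -0.539697), k3 = (-1.045639, -0.542894), k4 = (-0.942157, -0.490298); V <- V + (h/6)(k1 + 2k2 + 2k3 + k4): V^p = -3.5317, V^q = 1.2146


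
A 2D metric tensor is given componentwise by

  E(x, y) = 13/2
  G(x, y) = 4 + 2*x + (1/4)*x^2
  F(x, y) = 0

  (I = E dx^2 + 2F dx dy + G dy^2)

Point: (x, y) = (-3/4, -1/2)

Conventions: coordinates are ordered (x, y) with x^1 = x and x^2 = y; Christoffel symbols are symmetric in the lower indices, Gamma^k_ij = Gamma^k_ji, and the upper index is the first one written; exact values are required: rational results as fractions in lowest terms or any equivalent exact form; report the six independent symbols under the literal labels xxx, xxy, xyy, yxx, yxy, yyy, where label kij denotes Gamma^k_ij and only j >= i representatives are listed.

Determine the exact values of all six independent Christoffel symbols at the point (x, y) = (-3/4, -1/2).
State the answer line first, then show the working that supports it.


Answer: Gamma_xxx = 0, Gamma_xxy = 0, Gamma_xyy = -1/8, Gamma_yxx = 0, Gamma_yxy = 4/13, Gamma_yyy = 0

E = 13/2, F = 0, G = 169/64 at the point
E_x = 0, E_y = 0, F_x = 0, F_y = 0, G_x = 13/8, G_y = 0
EG - F^2 = 2197/128;  g^inv = (128/2197) * [[169/64, 0], [0, 13/2]]
first-kind symbols [ij,l] = (1/2)(d_i g_jl + d_j g_il - d_l g_ij): [xx,x] = E_x/2 = 0, [xx,y] = F_x - E_y/2 = 0, [xy,x] = E_y/2 = 0, [xy,y] = G_x/2 = 13/16, [yy,x] = F_y - G_x/2 = -13/16, [yy,y] = G_y/2 = 0
Gamma^x_ij = (G*[ij,x] - F*[ij,y])/(EG - F^2), Gamma^y_ij = (E*[ij,y] - F*[ij,x])/(EG - F^2)


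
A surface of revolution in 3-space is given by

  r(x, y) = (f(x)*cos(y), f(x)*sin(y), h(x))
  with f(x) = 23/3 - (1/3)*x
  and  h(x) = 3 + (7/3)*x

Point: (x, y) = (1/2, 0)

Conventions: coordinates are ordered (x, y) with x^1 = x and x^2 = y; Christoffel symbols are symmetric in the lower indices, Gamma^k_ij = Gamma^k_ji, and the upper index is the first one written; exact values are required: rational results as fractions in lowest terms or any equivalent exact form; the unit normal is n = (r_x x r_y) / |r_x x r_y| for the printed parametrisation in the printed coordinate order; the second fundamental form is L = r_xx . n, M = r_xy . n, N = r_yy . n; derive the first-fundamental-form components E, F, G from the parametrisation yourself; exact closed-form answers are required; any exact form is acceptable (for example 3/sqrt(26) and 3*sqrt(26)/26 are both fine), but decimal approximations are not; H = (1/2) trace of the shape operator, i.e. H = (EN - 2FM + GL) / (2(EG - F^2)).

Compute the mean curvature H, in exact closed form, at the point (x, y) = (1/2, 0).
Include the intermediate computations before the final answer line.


f = 15/2, f' = -1/3, f'' = 0, h' = 7/3, h'' = 0
E = 50/9, F = 0, G = 225/4; answer radicand W^2 = 50/9
unnormalised second-form numerators: l = 0, m = 0, n = 35/2; L = l/sqrt(50/9), and similarly M = m/sqrt(W^2), N = n/sqrt(W^2)
H = (E*n - 2*F*m + G*l) / (2*(EG - F^2)*sqrt(W^2)); E*n - 2*F*m + G*l = 875/9, EG - F^2 = 625/2, so H = (7/45)/sqrt(50/9)

Answer: H = 7*sqrt(2)/150


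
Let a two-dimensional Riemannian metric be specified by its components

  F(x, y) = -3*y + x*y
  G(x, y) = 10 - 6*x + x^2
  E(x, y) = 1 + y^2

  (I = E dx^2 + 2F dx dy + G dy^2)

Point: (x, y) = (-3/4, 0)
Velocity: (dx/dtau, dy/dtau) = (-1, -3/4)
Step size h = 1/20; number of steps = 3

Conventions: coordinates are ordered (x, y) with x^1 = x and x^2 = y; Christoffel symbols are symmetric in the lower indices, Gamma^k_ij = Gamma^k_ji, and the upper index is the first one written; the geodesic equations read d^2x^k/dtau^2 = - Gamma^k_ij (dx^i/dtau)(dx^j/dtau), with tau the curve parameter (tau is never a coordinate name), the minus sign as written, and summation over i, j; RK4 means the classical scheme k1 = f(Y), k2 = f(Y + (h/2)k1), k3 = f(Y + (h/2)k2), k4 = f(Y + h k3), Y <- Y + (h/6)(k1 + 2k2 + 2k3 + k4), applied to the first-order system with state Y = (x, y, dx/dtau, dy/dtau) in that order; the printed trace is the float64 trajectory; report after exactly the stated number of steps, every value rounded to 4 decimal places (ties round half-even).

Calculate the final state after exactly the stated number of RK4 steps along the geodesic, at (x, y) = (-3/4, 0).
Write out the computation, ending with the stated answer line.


f(Y) = (dx/dtau, dy/dtau, -Gamma^x_ij Y'^i Y'^j, -Gamma^y_ij Y'^i Y'^j) with the Gammas evaluated at the stage position; h = 0.050000; intermediate values shown to 6 dp
step 0: x = -0.7500, y = 0.0000, dx/dtau = -1.0000, dy/dtau = -0.7500
step 1:
  k1: at (x, y) = (-0.750000, 0.000000), (dx/dtau, dy/dtau) = (-1.000000, -0.750000); Gamma_xxx = 0.000000, Gamma_xxy = 0.000000, Gamma_xyy = 0.000000, Gamma_yxx = 0.000000, Gamma_yxy = -0.248963, Gamma_yyy = 0.000000; k1 = (-1.000000, -0.750000, 0.000000, 0.373444)
  k2: at (x, y) = (-0.775000, -0.018750), (dx/dtau, dy/dtau) = (-1.000000, -0.740664); Gamma_xxx = 0.000000, Gamma_xxy = -0.001229, Gamma_xyy = 0.000000, Gamma_yxx = 0.000000, Gamma_yxy = -0.247525, Gamma_yyy = 0.000000; k2 = (-1.000000, -0.740664, 0.001821, 0.366666)
  k3: at (x, y) = (-0.775000, -0.018517), (dx/dtau, dy/dtau) = (-0.999954, -0.740833); Gamma_xxx = 0.000000, Gamma_xxy = -0.001214, Gamma_xyy = 0.000000, Gamma_yxx = 0.000000, Gamma_yxy = -0.247525, Gamma_yyy = 0.000000; k3 = (-0.999954, -0.740833, 0.001799, 0.366733)
  k4: at (x, y) = (-0.799998, -0.037042), (dx/dtau, dy/dtau) = (-0.999910, -0.731663); Gamma_xxx = 0.000000, Gamma_xxy = -0.002399, Gamma_xyy = 0.000000, Gamma_yxx = 0.000000, Gamma_yxy = -0.246092, Gamma_yyy = 0.000000; k4 = (-0.999910, -0.731663, 0.003510, 0.360081)
  Y <- Y + (h/6)(k1 + 2k2 + 2k3 + k4): x = -0.8000, y = -0.0370, dx/dtau = -0.9999, dy/dtau = -0.7317
step 2:
  k1: at (x, y) = (-0.799998, -0.037039), (dx/dtau, dy/dtau) = (-0.999910, -0.731664); Gamma_xxx = 0.000000, Gamma_xxy = -0.002399, Gamma_xyy = 0.000000, Gamma_yxx = 0.000000, Gamma_yxy = -0.246092, Gamma_yyy = 0.000000; k1 = (-0.999910, -0.731664, 0.003510, 0.360081)
  k2: at (x, y) = (-0.824996, -0.055330), (dx/dtau, dy/dtau) = (-0.999823, -0.722662); Gamma_xxx = 0.000000, Gamma_xxy = -0.003539, Gamma_xyy = 0.000000, Gamma_yxx = 0.000000, Gamma_yxy = -0.244664, Gamma_yyy = 0.000000; k2 = (-0.999823, -0.722662, 0.005114, 0.353556)
  k3: at (x, y) = (-0.824994, -0.055105), (dx/dtau, dy/dtau) = (-0.999783, -0.722825); Gamma_xxx = 0.000000, Gamma_xxy = -0.003525, Gamma_xyy = 0.000000, Gamma_yxx = 0.000000, Gamma_yxy = -0.244665, Gamma_yyy = 0.000000; k3 = (-0.999783, -0.722825, 0.005095, 0.353623)
  k4: at (x, y) = (-0.849988, -0.073180), (dx/dtau, dy/dtau) = (-0.999656, -0.713983); Gamma_xxx = 0.000000, Gamma_xxy = -0.004624, Gamma_xyy = 0.000000, Gamma_yxx = 0.000000, Gamma_yxy = -0.243243, Gamma_yyy = 0.000000; k4 = (-0.999656, -0.713983, 0.006600, 0.347223)
  Y <- Y + (h/6)(k1 + 2k2 + 2k3 + k4): x = -0.8500, y = -0.0732, dx/dtau = -0.9997, dy/dtau = -0.7140
step 3:
  k1: at (x, y) = (-0.849988, -0.073177), (dx/dtau, dy/dtau) = (-0.999656, -0.713983); Gamma_xxx = 0.000000, Gamma_xxy = -0.004623, Gamma_xyy = 0.000000, Gamma_yxx = 0.000000, Gamma_yxy = -0.243243, Gamma_yyy = 0.000000; k1 = (-0.999656, -0.713983, 0.006600, 0.347223)
  k2: at (x, y) = (-0.874980, -0.091027), (dx/dtau, dy/dtau) = (-0.999491, -0.705303); Gamma_xxx = 0.000000, Gamma_xxy = -0.005681, Gamma_xyy = 0.000000, Gamma_yxx = 0.000000, Gamma_yxy = -0.241827, Gamma_yyy = 0.000000; k2 = (-0.999491, -0.705303, 0.008009, 0.340949)
  k3: at (x, y) = (-0.874976, -0.090810), (dx/dtau, dy/dtau) = (-0.999456, -0.705460); Gamma_xxx = 0.000000, Gamma_xxy = -0.005667, Gamma_xyy = 0.000000, Gamma_yxx = 0.000000, Gamma_yxy = -0.241828, Gamma_yyy = 0.000000; k3 = (-0.999456, -0.705460, 0.007992, 0.341014)
  k4: at (x, y) = (-0.899961, -0.108450), (dx/dtau, dy/dtau) = (-0.999256, -0.696933); Gamma_xxx = 0.000000, Gamma_xxy = -0.006686, Gamma_xyy = 0.000000, Gamma_yxx = 0.000000, Gamma_yxy = -0.240420, Gamma_yyy = 0.000000; k4 = (-0.999256, -0.696933, 0.009312, 0.334864)
  Y <- Y + (h/6)(k1 + 2k2 + 2k3 + k4): x = -0.9000, y = -0.1084, dx/dtau = -0.9993, dy/dtau = -0.6969

Answer: x = -0.9000, y = -0.1084, dx/dtau = -0.9993, dy/dtau = -0.6969
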